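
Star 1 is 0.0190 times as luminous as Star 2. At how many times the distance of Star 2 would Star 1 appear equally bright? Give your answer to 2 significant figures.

Equal flux requires L_1/d_1² = L_2/d_2², so d_1/d_2 = √(L_1/L_2)
= √(0.0190) = 0.1378.

0.14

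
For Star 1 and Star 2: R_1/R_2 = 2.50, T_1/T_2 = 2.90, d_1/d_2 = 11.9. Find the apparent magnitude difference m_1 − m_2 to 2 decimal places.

-1.24

L_1/L_2 = (2.50)²(2.90)⁴ = 442.1.
F_1/F_2 = (L_1/L_2)/(d_1/d_2)² = 442.1/141.6 = 3.122.
m_1 − m_2 = −2.5 log₁₀(3.122) = -1.24.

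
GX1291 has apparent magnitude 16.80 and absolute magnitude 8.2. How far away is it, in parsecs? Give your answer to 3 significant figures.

m − M = 5 log₁₀(d/10 pc)
16.80 − (8.2) = 8.60 = 5 log₁₀(d/10)
d = 10 × 10^(8.60/5) = 10 × 10^1.720 = 524.8 pc.

525 pc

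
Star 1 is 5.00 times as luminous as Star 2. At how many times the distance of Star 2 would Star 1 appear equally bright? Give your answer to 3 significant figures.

2.24

Equal flux requires L_1/d_1² = L_2/d_2², so d_1/d_2 = √(L_1/L_2)
= √(5.00) = 2.236.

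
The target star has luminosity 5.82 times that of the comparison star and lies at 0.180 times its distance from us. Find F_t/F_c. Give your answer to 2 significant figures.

1.8×10^2

F = L/(4πd²), so F_t/F_c = (L_t/L_c) / (d_t/d_c)²
= 5.82 / (0.180)² = 5.82 / 0.03240 = 179.6.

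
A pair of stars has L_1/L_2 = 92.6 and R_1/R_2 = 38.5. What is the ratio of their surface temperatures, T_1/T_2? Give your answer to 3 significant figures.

0.500

L ∝ R²T⁴ gives T ∝ (L/R²)^(1/4), so
T_1/T_2 = (92.6 / 38.5²)^(1/4) = (0.06247)^(1/4) = 0.4999.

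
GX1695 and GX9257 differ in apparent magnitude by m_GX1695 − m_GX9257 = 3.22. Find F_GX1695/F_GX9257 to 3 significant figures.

F_GX1695/F_GX9257 = 10^(−(m_GX1695 − m_GX9257)/2.5) = 10^(-3.22/2.5) = 10^-1.288 = 0.05152.

0.0515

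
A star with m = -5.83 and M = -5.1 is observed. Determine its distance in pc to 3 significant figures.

7.14 pc

m − M = 5 log₁₀(d/10 pc)
-5.83 − (-5.1) = -0.73 = 5 log₁₀(d/10)
d = 10 × 10^(-0.73/5) = 10 × 10^-0.146 = 7.145 pc.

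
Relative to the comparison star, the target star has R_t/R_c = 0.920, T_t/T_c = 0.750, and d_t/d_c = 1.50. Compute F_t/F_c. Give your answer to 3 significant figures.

0.119

L_t/L_c = (R_t/R_c)²(T_t/T_c)⁴ = (0.920)² × (0.750)⁴ = 0.2678.
F_t/F_c = (L_t/L_c)/(d_t/d_c)² = 0.2678 / (1.50)² = 0.1190.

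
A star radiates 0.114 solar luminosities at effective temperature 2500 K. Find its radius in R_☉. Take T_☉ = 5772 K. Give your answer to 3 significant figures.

R/R_☉ = √(L/L_☉) / (T/T_☉)² = √(0.114) / (0.4331)²
       = 0.3376 / 0.1876 = 1.800.

1.80 R_☉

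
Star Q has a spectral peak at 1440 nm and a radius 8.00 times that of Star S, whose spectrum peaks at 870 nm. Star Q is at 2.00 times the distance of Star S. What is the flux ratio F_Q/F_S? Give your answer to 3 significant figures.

2.13

Wien's law: T_Q/T_S = λ_S/λ_Q = 870/1440 = 0.6042.
L_Q/L_S = (R_Q/R_S)²(T_Q/T_S)⁴ = (8.00)²(0.6042)⁴ = 8.527.
F_Q/F_S = (L_Q/L_S)/(d_Q/d_S)² = 8.527/(2.00)² = 2.132.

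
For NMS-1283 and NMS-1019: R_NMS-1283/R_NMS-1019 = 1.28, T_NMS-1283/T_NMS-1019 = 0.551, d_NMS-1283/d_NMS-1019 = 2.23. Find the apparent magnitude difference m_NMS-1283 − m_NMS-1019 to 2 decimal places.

L_NMS-1283/L_NMS-1019 = (1.28)²(0.551)⁴ = 0.1510.
F_NMS-1283/F_NMS-1019 = (L_NMS-1283/L_NMS-1019)/(d_NMS-1283/d_NMS-1019)² = 0.1510/4.973 = 0.03037.
m_NMS-1283 − m_NMS-1019 = −2.5 log₁₀(0.03037) = 3.79.

3.79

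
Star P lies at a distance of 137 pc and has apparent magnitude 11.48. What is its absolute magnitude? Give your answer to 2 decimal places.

M = m − 5 log₁₀(d/10 pc) = 11.48 − 5 log₁₀(137/10)
  = 11.48 − 5 × 1.137 = 11.48 − 5.68 = 5.80.

5.80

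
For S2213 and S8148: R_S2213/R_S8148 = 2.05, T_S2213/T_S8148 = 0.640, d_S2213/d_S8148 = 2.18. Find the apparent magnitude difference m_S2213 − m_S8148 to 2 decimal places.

L_S2213/L_S8148 = (2.05)²(0.640)⁴ = 0.7051.
F_S2213/F_S8148 = (L_S2213/L_S8148)/(d_S2213/d_S8148)² = 0.7051/4.752 = 0.1484.
m_S2213 − m_S8148 = −2.5 log₁₀(0.1484) = 2.07.

2.07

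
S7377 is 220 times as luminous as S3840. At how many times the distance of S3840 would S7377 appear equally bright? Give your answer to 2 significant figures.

15

Equal flux requires L_S7377/d_S7377² = L_S3840/d_S3840², so d_S7377/d_S3840 = √(L_S7377/L_S3840)
= √(220) = 14.83.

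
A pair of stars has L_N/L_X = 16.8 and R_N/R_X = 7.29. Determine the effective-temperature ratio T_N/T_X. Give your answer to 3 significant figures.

L ∝ R²T⁴ gives T ∝ (L/R²)^(1/4), so
T_N/T_X = (16.8 / 7.29²)^(1/4) = (0.3161)^(1/4) = 0.7498.

0.750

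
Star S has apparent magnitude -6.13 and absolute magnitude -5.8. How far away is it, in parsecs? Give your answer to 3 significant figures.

8.59 pc

m − M = 5 log₁₀(d/10 pc)
-6.13 − (-5.8) = -0.33 = 5 log₁₀(d/10)
d = 10 × 10^(-0.33/5) = 10 × 10^-0.066 = 8.590 pc.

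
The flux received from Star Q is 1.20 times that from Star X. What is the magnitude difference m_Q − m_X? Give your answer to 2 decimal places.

-0.20

m_Q − m_X = −2.5 log₁₀(F_Q/F_X) = −2.5 log₁₀(1.20) = −2.5 × (0.079) = -0.198.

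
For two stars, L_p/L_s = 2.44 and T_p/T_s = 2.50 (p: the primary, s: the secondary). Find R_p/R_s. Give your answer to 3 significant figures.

0.250

L ∝ R²T⁴ gives R ∝ √L / T², so
R_p/R_s = √(2.44) / (2.50)² = 1.562 / 6.250 = 0.2499.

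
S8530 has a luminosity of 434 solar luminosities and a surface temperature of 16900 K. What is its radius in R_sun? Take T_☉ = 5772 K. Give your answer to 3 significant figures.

2.43 R_sun

R/R_☉ = √(L/L_☉) / (T/T_☉)² = √(434) / (2.928)²
       = 20.83 / 8.573 = 2.430.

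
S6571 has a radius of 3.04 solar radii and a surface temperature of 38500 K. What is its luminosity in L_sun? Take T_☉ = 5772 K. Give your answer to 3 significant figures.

L/L_☉ = (R/R_☉)² (T/T_☉)⁴ = (3.04)² × (38500/5772)⁴
       = 9.242 × (6.670)⁴ = 9.242 × 1979 = 1.829×10^4.

1.83×10^4 L_sun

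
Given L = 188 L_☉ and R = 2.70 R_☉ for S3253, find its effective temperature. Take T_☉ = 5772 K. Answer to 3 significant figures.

1.30×10^4 K

T/T_☉ = (L/L_☉)^(1/4) / (R/R_☉)^(1/2)
T = 5772 × (188)^(1/4) / √(2.70) = 5772 × 3.703 / 1.643 = 1.301×10^4 K.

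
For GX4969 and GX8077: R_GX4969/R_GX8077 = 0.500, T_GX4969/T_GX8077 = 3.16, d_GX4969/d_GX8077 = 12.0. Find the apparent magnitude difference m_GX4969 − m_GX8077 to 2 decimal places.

L_GX4969/L_GX8077 = (0.500)²(3.16)⁴ = 24.93.
F_GX4969/F_GX8077 = (L_GX4969/L_GX8077)/(d_GX4969/d_GX8077)² = 24.93/144.0 = 0.1731.
m_GX4969 − m_GX8077 = −2.5 log₁₀(0.1731) = 1.90.

1.90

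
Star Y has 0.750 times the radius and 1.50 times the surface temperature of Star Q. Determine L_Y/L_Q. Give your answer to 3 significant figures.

2.85

From the Stefan–Boltzmann law, L ∝ R²T⁴, so
L_Y/L_Q = (R_Y/R_Q)² (T_Y/T_Q)⁴ = (0.750)² × (1.50)⁴ = 0.5625 × 5.062 = 2.848.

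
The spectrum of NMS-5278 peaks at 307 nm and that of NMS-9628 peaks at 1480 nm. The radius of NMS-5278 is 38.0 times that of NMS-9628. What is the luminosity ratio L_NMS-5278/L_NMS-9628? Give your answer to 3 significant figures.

Wien's law gives T ∝ 1/λ_max, so T_NMS-5278/T_NMS-9628 = λ_NMS-9628/λ_NMS-5278 = 1480/307 = 4.821.
Then L ∝ R²T⁴ gives L_NMS-5278/L_NMS-9628 = (38.0)² × (4.821)⁴ = 1444 × 540.1 = 7.799×10^5.

7.80×10^5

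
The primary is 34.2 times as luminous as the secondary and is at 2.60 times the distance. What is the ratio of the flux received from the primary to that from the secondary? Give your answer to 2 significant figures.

F = L/(4πd²), so F_p/F_s = (L_p/L_s) / (d_p/d_s)²
= 34.2 / (2.60)² = 34.2 / 6.760 = 5.059.

5.1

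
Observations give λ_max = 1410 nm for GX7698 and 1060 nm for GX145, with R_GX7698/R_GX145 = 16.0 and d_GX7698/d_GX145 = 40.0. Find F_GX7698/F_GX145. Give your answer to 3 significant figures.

0.0511

Wien's law: T_GX7698/T_GX145 = λ_GX145/λ_GX7698 = 1060/1410 = 0.7518.
L_GX7698/L_GX145 = (R_GX7698/R_GX145)²(T_GX7698/T_GX145)⁴ = (16.0)²(0.7518)⁴ = 81.77.
F_GX7698/F_GX145 = (L_GX7698/L_GX145)/(d_GX7698/d_GX145)² = 81.77/(40.0)² = 0.05111.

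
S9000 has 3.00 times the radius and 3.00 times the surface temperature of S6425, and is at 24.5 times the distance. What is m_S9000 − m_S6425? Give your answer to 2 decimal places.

-0.21

L_S9000/L_S6425 = (3.00)²(3.00)⁴ = 729.0.
F_S9000/F_S6425 = (L_S9000/L_S6425)/(d_S9000/d_S6425)² = 729.0/600.2 = 1.214.
m_S9000 − m_S6425 = −2.5 log₁₀(1.214) = -0.21.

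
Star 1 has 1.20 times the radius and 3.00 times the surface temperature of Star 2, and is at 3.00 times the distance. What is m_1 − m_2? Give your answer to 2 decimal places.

L_1/L_2 = (1.20)²(3.00)⁴ = 116.6.
F_1/F_2 = (L_1/L_2)/(d_1/d_2)² = 116.6/9.000 = 12.96.
m_1 − m_2 = −2.5 log₁₀(12.96) = -2.78.

-2.78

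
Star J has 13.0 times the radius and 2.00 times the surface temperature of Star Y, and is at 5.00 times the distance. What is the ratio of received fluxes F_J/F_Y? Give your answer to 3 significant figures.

108

L_J/L_Y = (R_J/R_Y)²(T_J/T_Y)⁴ = (13.0)² × (2.00)⁴ = 2704.
F_J/F_Y = (L_J/L_Y)/(d_J/d_Y)² = 2704 / (5.00)² = 108.2.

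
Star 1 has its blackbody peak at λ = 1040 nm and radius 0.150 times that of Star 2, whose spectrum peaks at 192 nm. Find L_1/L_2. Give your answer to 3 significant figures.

Wien's law gives T ∝ 1/λ_max, so T_1/T_2 = λ_2/λ_1 = 192/1040 = 0.1846.
Then L ∝ R²T⁴ gives L_1/L_2 = (0.150)² × (0.1846)⁴ = 0.02250 × 0.001162 = 2.614×10^-5.

2.61×10^-5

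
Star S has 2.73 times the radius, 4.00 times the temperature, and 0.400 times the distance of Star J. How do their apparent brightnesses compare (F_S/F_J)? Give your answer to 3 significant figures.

L_S/L_J = (R_S/R_J)²(T_S/T_J)⁴ = (2.73)² × (4.00)⁴ = 1908.
F_S/F_J = (L_S/L_J)/(d_S/d_J)² = 1908 / (0.400)² = 1.192×10^4.

1.19×10^4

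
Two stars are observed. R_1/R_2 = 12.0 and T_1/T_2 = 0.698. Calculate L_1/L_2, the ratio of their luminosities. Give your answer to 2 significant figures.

From the Stefan–Boltzmann law, L ∝ R²T⁴, so
L_1/L_2 = (R_1/R_2)² (T_1/T_2)⁴ = (12.0)² × (0.698)⁴ = 144.0 × 0.2374 = 34.18.

34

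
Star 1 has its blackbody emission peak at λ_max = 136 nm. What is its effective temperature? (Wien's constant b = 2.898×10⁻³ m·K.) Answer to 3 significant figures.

2.13×10^4 K

T = b/λ_max = 2.898×10⁻³ / (136×10⁻⁹) = 2.131×10^4 K.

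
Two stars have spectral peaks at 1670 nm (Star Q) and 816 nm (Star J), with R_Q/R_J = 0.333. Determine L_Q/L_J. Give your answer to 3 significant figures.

Wien's law gives T ∝ 1/λ_max, so T_Q/T_J = λ_J/λ_Q = 816/1670 = 0.4886.
Then L ∝ R²T⁴ gives L_Q/L_J = (0.333)² × (0.4886)⁴ = 0.1109 × 0.05700 = 0.006321.

0.00632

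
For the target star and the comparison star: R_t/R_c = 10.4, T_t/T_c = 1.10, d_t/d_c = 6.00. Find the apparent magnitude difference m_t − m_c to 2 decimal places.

-1.61

L_t/L_c = (10.4)²(1.10)⁴ = 158.4.
F_t/F_c = (L_t/L_c)/(d_t/d_c)² = 158.4/36.00 = 4.399.
m_t − m_c = −2.5 log₁₀(4.399) = -1.61.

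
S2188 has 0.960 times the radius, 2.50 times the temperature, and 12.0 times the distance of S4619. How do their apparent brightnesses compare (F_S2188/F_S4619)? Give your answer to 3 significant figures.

0.250

L_S2188/L_S4619 = (R_S2188/R_S4619)²(T_S2188/T_S4619)⁴ = (0.960)² × (2.50)⁴ = 36.00.
F_S2188/F_S4619 = (L_S2188/L_S4619)/(d_S2188/d_S4619)² = 36.00 / (12.0)² = 0.2500.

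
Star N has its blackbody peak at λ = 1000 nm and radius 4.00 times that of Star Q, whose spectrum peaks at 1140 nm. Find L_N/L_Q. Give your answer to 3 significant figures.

27.0

Wien's law gives T ∝ 1/λ_max, so T_N/T_Q = λ_Q/λ_N = 1140/1000 = 1.140.
Then L ∝ R²T⁴ gives L_N/L_Q = (4.00)² × (1.140)⁴ = 16.00 × 1.689 = 27.02.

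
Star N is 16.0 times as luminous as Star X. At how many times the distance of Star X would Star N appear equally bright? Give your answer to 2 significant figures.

Equal flux requires L_N/d_N² = L_X/d_X², so d_N/d_X = √(L_N/L_X)
= √(16.0) = 4.000.

4.0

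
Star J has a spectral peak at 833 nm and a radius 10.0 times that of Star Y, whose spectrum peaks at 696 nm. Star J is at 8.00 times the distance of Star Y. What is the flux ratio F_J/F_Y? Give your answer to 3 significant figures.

Wien's law: T_J/T_Y = λ_Y/λ_J = 696/833 = 0.8355.
L_J/L_Y = (R_J/R_Y)²(T_J/T_Y)⁴ = (10.0)²(0.8355)⁴ = 48.74.
F_J/F_Y = (L_J/L_Y)/(d_J/d_Y)² = 48.74/(8.00)² = 0.7615.

0.762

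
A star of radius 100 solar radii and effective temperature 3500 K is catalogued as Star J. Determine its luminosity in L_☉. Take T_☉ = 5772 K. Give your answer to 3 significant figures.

L/L_☉ = (R/R_☉)² (T/T_☉)⁴ = (100)² × (3500/5772)⁴
       = 1.000×10^4 × (0.6064)⁴ = 1.000×10^4 × 0.1352 = 1352.

1.35×10^3 L_☉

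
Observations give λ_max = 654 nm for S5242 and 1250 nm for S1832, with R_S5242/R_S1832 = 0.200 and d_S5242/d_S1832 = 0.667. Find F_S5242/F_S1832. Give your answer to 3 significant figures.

Wien's law: T_S5242/T_S1832 = λ_S1832/λ_S5242 = 1250/654 = 1.911.
L_S5242/L_S1832 = (R_S5242/R_S1832)²(T_S5242/T_S1832)⁴ = (0.200)²(1.911)⁴ = 0.5338.
F_S5242/F_S1832 = (L_S5242/L_S1832)/(d_S5242/d_S1832)² = 0.5338/(0.667)² = 1.200.

1.20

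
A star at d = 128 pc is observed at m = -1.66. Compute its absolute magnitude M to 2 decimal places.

M = m − 5 log₁₀(d/10 pc) = -1.66 − 5 log₁₀(128/10)
  = -1.66 − 5 × 1.107 = -1.66 − 5.54 = -7.20.

-7.20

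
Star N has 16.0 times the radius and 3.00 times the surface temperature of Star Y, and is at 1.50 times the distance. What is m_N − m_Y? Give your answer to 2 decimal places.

-9.91

L_N/L_Y = (16.0)²(3.00)⁴ = 2.074×10^4.
F_N/F_Y = (L_N/L_Y)/(d_N/d_Y)² = 2.074×10^4/2.250 = 9216.
m_N − m_Y = −2.5 log₁₀(9216) = -9.91.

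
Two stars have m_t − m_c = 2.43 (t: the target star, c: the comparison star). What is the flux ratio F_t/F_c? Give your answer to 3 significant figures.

F_t/F_c = 10^(−(m_t − m_c)/2.5) = 10^(-2.43/2.5) = 10^-0.972 = 0.1067.

0.107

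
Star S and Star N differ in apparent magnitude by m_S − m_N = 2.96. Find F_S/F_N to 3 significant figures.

0.0655

F_S/F_N = 10^(−(m_S − m_N)/2.5) = 10^(-2.96/2.5) = 10^-1.184 = 0.06546.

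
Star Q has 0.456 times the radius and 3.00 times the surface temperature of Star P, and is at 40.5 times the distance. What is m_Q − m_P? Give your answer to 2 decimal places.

4.97

L_Q/L_P = (0.456)²(3.00)⁴ = 16.84.
F_Q/F_P = (L_Q/L_P)/(d_Q/d_P)² = 16.84/1640 = 0.01027.
m_Q − m_P = −2.5 log₁₀(0.01027) = 4.97.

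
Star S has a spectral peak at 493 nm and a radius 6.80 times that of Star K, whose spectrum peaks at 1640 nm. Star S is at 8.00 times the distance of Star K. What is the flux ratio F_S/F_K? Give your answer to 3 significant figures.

Wien's law: T_S/T_K = λ_K/λ_S = 1640/493 = 3.327.
L_S/L_K = (R_S/R_K)²(T_S/T_K)⁴ = (6.80)²(3.327)⁴ = 5662.
F_S/F_K = (L_S/L_K)/(d_S/d_K)² = 5662/(8.00)² = 88.48.

88.5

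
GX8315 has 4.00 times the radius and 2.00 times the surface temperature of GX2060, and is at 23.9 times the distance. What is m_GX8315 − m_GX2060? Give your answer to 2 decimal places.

L_GX8315/L_GX2060 = (4.00)²(2.00)⁴ = 256.0.
F_GX8315/F_GX2060 = (L_GX8315/L_GX2060)/(d_GX8315/d_GX2060)² = 256.0/571.2 = 0.4482.
m_GX8315 − m_GX2060 = −2.5 log₁₀(0.4482) = 0.87.

0.87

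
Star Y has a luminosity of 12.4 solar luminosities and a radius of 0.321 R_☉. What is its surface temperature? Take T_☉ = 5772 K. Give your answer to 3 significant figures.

T/T_☉ = (L/L_☉)^(1/4) / (R/R_☉)^(1/2)
T = 5772 × (12.4)^(1/4) / √(0.321) = 5772 × 1.877 / 0.5666 = 1.912×10^4 K.

1.91×10^4 K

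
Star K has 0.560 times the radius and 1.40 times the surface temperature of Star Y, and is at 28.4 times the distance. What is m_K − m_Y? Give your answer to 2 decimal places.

L_K/L_Y = (0.560)²(1.40)⁴ = 1.205.
F_K/F_Y = (L_K/L_Y)/(d_K/d_Y)² = 1.205/806.6 = 0.001494.
m_K − m_Y = −2.5 log₁₀(0.001494) = 7.06.

7.06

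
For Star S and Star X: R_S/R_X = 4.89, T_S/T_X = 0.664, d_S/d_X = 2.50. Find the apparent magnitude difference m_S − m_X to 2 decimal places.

0.32

L_S/L_X = (4.89)²(0.664)⁴ = 4.648.
F_S/F_X = (L_S/L_X)/(d_S/d_X)² = 4.648/6.250 = 0.7437.
m_S − m_X = −2.5 log₁₀(0.7437) = 0.32.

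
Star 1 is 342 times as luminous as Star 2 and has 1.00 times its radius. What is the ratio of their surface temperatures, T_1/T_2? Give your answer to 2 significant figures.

L ∝ R²T⁴ gives T ∝ (L/R²)^(1/4), so
T_1/T_2 = (342 / 1.00²)^(1/4) = (342.0)^(1/4) = 4.300.

4.3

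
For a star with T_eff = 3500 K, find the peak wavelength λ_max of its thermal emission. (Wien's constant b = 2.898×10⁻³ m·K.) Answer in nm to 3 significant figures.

λ_max = b/T = 2.898×10⁻³ / 3500 = 8.28×10^-7 m = 828.0 nm.

828 nm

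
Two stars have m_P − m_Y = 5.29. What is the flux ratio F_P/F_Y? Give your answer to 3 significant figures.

0.00766

F_P/F_Y = 10^(−(m_P − m_Y)/2.5) = 10^(-5.29/2.5) = 10^-2.116 = 0.007656.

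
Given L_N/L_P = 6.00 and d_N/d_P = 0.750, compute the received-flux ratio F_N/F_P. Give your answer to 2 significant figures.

F = L/(4πd²), so F_N/F_P = (L_N/L_P) / (d_N/d_P)²
= 6.00 / (0.750)² = 6.00 / 0.5625 = 10.67.

11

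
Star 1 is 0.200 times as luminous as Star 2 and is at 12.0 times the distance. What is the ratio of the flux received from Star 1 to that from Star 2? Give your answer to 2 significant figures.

F = L/(4πd²), so F_1/F_2 = (L_1/L_2) / (d_1/d_2)²
= 0.200 / (12.0)² = 0.200 / 144.0 = 0.001389.

0.0014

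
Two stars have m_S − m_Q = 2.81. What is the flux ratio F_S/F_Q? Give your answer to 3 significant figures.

F_S/F_Q = 10^(−(m_S − m_Q)/2.5) = 10^(-2.81/2.5) = 10^-1.124 = 0.07516.

0.0752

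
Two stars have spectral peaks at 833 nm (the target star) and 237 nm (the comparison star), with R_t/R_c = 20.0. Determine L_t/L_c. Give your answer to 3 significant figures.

Wien's law gives T ∝ 1/λ_max, so T_t/T_c = λ_c/λ_t = 237/833 = 0.2845.
Then L ∝ R²T⁴ gives L_t/L_c = (20.0)² × (0.2845)⁴ = 400.0 × 0.006553 = 2.621.

2.62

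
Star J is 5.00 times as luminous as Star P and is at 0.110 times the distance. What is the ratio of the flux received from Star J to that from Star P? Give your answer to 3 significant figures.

F = L/(4πd²), so F_J/F_P = (L_J/L_P) / (d_J/d_P)²
= 5.00 / (0.110)² = 5.00 / 0.01210 = 413.2.

413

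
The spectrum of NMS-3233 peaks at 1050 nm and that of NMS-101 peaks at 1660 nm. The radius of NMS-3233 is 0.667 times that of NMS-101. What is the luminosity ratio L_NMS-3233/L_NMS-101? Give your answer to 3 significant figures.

Wien's law gives T ∝ 1/λ_max, so T_NMS-3233/T_NMS-101 = λ_NMS-101/λ_NMS-3233 = 1660/1050 = 1.581.
Then L ∝ R²T⁴ gives L_NMS-3233/L_NMS-101 = (0.667)² × (1.581)⁴ = 0.4449 × 6.247 = 2.779.

2.78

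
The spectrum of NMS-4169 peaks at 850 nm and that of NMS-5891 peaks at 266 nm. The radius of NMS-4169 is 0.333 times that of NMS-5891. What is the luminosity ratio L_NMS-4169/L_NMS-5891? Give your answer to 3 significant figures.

Wien's law gives T ∝ 1/λ_max, so T_NMS-4169/T_NMS-5891 = λ_NMS-5891/λ_NMS-4169 = 266/850 = 0.3129.
Then L ∝ R²T⁴ gives L_NMS-4169/L_NMS-5891 = (0.333)² × (0.3129)⁴ = 0.1109 × 0.009591 = 0.001064.

0.00106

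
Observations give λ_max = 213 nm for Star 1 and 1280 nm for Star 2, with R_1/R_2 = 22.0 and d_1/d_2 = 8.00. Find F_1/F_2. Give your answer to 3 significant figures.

9.86×10^3

Wien's law: T_1/T_2 = λ_2/λ_1 = 1280/213 = 6.009.
L_1/L_2 = (R_1/R_2)²(T_1/T_2)⁴ = (22.0)²(6.009)⁴ = 6.312×10^5.
F_1/F_2 = (L_1/L_2)/(d_1/d_2)² = 6.312×10^5/(8.00)² = 9862.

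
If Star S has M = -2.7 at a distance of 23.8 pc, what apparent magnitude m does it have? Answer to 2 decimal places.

-0.82

m = M + 5 log₁₀(d/10 pc) = -2.7 + 5 log₁₀(23.8/10)
  = -2.7 + 5 × 0.377 = -2.7 + 1.88 = -0.82.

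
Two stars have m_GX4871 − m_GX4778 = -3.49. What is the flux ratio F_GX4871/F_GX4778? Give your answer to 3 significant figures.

24.9

F_GX4871/F_GX4778 = 10^(−(m_GX4871 − m_GX4778)/2.5) = 10^(3.49/2.5) = 10^1.396 = 24.89.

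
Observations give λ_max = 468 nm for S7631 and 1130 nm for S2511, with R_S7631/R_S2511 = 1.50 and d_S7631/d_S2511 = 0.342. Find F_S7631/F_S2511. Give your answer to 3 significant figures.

Wien's law: T_S7631/T_S2511 = λ_S2511/λ_S7631 = 1130/468 = 2.415.
L_S7631/L_S2511 = (R_S7631/R_S2511)²(T_S7631/T_S2511)⁴ = (1.50)²(2.415)⁴ = 76.47.
F_S7631/F_S2511 = (L_S7631/L_S2511)/(d_S7631/d_S2511)² = 76.47/(0.342)² = 653.8.

654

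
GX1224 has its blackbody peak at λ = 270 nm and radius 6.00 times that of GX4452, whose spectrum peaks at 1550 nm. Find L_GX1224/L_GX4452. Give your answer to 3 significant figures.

3.91×10^4

Wien's law gives T ∝ 1/λ_max, so T_GX1224/T_GX4452 = λ_GX4452/λ_GX1224 = 1550/270 = 5.741.
Then L ∝ R²T⁴ gives L_GX1224/L_GX4452 = (6.00)² × (5.741)⁴ = 36.00 × 1086 = 3.910×10^4.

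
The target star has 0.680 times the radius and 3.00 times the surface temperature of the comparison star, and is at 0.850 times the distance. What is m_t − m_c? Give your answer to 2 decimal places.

L_t/L_c = (0.680)²(3.00)⁴ = 37.45.
F_t/F_c = (L_t/L_c)/(d_t/d_c)² = 37.45/0.7225 = 51.84.
m_t − m_c = −2.5 log₁₀(51.84) = -4.29.

-4.29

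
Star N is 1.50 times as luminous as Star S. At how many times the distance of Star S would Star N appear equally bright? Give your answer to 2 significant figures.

Equal flux requires L_N/d_N² = L_S/d_S², so d_N/d_S = √(L_N/L_S)
= √(1.50) = 1.225.

1.2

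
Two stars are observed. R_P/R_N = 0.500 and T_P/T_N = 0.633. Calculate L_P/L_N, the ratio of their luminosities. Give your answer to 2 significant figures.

From the Stefan–Boltzmann law, L ∝ R²T⁴, so
L_P/L_N = (R_P/R_N)² (T_P/T_N)⁴ = (0.500)² × (0.633)⁴ = 0.2500 × 0.1606 = 0.04014.

0.040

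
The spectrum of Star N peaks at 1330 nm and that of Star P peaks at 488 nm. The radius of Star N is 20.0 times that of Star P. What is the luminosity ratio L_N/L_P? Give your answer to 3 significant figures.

Wien's law gives T ∝ 1/λ_max, so T_N/T_P = λ_P/λ_N = 488/1330 = 0.3669.
Then L ∝ R²T⁴ gives L_N/L_P = (20.0)² × (0.3669)⁴ = 400.0 × 0.01812 = 7.250.

7.25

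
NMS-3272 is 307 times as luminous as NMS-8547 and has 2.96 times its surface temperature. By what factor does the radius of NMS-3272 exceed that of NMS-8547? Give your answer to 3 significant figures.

2.00

L ∝ R²T⁴ gives R ∝ √L / T², so
R_NMS-3272/R_NMS-8547 = √(307) / (2.96)² = 17.52 / 8.762 = 2.000.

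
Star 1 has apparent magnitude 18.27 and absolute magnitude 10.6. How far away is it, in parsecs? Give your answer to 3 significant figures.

342 pc

m − M = 5 log₁₀(d/10 pc)
18.27 − (10.6) = 7.67 = 5 log₁₀(d/10)
d = 10 × 10^(7.67/5) = 10 × 10^1.534 = 342.0 pc.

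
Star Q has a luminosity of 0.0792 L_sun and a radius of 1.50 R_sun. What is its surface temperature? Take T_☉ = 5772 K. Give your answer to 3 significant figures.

T/T_☉ = (L/L_☉)^(1/4) / (R/R_☉)^(1/2)
T = 5772 × (0.0792)^(1/4) / √(1.50) = 5772 × 0.5305 / 1.225 = 2500 K.

2.50×10^3 K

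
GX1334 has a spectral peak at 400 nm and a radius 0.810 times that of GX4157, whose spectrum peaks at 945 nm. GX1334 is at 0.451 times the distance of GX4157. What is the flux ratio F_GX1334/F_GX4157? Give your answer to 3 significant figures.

Wien's law: T_GX1334/T_GX4157 = λ_GX4157/λ_GX1334 = 945/400 = 2.362.
L_GX1334/L_GX4157 = (R_GX1334/R_GX4157)²(T_GX1334/T_GX4157)⁴ = (0.810)²(2.362)⁴ = 20.44.
F_GX1334/F_GX4157 = (L_GX1334/L_GX4157)/(d_GX1334/d_GX4157)² = 20.44/(0.451)² = 100.5.

100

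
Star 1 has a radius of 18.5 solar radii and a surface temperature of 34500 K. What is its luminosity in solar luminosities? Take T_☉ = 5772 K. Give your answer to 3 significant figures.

L/L_☉ = (R/R_☉)² (T/T_☉)⁴ = (18.5)² × (34500/5772)⁴
       = 342.2 × (5.977)⁴ = 342.2 × 1276 = 4.368×10^5.

4.37×10^5 solar luminosities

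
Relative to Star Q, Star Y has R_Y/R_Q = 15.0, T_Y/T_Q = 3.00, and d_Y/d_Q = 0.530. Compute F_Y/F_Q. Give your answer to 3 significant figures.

6.49×10^4

L_Y/L_Q = (R_Y/R_Q)²(T_Y/T_Q)⁴ = (15.0)² × (3.00)⁴ = 1.822×10^4.
F_Y/F_Q = (L_Y/L_Q)/(d_Y/d_Q)² = 1.822×10^4 / (0.530)² = 6.488×10^4.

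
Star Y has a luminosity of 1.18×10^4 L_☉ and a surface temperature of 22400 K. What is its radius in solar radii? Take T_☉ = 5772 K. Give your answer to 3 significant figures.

R/R_☉ = √(L/L_☉) / (T/T_☉)² = √(1.18×10^4) / (3.881)²
       = 108.6 / 15.06 = 7.213.

7.21 solar radii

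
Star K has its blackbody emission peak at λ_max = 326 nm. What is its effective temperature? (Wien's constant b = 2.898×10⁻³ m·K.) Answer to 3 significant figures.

8.89×10^3 K

T = b/λ_max = 2.898×10⁻³ / (326×10⁻⁹) = 8890 K.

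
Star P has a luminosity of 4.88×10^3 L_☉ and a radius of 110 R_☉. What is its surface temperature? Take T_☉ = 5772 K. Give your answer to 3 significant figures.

4.60×10^3 K

T/T_☉ = (L/L_☉)^(1/4) / (R/R_☉)^(1/2)
T = 5772 × (4.88×10^3)^(1/4) / √(110) = 5772 × 8.358 / 10.49 = 4600 K.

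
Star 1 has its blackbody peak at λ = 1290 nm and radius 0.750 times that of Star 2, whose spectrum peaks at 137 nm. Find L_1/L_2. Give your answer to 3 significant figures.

Wien's law gives T ∝ 1/λ_max, so T_1/T_2 = λ_2/λ_1 = 137/1290 = 0.1062.
Then L ∝ R²T⁴ gives L_1/L_2 = (0.750)² × (0.1062)⁴ = 0.5625 × 1.272×10^-4 = 7.156×10^-5.

7.16×10^-5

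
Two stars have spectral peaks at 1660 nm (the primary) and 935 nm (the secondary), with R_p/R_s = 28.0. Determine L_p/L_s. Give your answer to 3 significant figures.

Wien's law gives T ∝ 1/λ_max, so T_p/T_s = λ_s/λ_p = 935/1660 = 0.5633.
Then L ∝ R²T⁴ gives L_p/L_s = (28.0)² × (0.5633)⁴ = 784.0 × 0.1007 = 78.91.

78.9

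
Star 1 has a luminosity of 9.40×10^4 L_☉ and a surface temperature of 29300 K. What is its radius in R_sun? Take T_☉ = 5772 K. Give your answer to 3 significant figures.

11.9 R_sun

R/R_☉ = √(L/L_☉) / (T/T_☉)² = √(9.40×10^4) / (5.076)²
       = 306.6 / 25.77 = 11.90.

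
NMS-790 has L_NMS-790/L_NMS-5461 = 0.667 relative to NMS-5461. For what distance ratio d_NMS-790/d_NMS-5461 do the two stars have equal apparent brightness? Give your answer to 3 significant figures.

Equal flux requires L_NMS-790/d_NMS-790² = L_NMS-5461/d_NMS-5461², so d_NMS-790/d_NMS-5461 = √(L_NMS-790/L_NMS-5461)
= √(0.667) = 0.8167.

0.817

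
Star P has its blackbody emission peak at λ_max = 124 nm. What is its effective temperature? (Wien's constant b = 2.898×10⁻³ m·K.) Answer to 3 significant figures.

T = b/λ_max = 2.898×10⁻³ / (124×10⁻⁹) = 2.337×10^4 K.

2.34×10^4 K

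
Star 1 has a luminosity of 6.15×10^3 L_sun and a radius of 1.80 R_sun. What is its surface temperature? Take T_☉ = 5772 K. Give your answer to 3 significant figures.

3.81×10^4 K

T/T_☉ = (L/L_☉)^(1/4) / (R/R_☉)^(1/2)
T = 5772 × (6.15×10^3)^(1/4) / √(1.80) = 5772 × 8.856 / 1.342 = 3.810×10^4 K.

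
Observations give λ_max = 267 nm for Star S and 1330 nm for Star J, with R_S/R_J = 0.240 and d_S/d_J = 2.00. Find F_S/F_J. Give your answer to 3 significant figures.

Wien's law: T_S/T_J = λ_J/λ_S = 1330/267 = 4.981.
L_S/L_J = (R_S/R_J)²(T_S/T_J)⁴ = (0.240)²(4.981)⁴ = 35.46.
F_S/F_J = (L_S/L_J)/(d_S/d_J)² = 35.46/(2.00)² = 8.866.

8.87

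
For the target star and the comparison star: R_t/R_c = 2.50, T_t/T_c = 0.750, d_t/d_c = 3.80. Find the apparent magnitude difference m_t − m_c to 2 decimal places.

2.16

L_t/L_c = (2.50)²(0.750)⁴ = 1.978.
F_t/F_c = (L_t/L_c)/(d_t/d_c)² = 1.978/14.44 = 0.1369.
m_t − m_c = −2.5 log₁₀(0.1369) = 2.16.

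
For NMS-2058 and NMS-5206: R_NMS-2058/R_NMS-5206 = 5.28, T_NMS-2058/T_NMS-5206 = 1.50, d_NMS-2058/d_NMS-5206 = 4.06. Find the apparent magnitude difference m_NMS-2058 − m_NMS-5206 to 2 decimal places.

L_NMS-2058/L_NMS-5206 = (5.28)²(1.50)⁴ = 141.1.
F_NMS-2058/F_NMS-5206 = (L_NMS-2058/L_NMS-5206)/(d_NMS-2058/d_NMS-5206)² = 141.1/16.48 = 8.562.
m_NMS-2058 − m_NMS-5206 = −2.5 log₁₀(8.562) = -2.33.

-2.33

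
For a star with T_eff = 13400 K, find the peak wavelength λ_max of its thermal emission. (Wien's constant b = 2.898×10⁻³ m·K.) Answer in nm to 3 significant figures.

216 nm

λ_max = b/T = 2.898×10⁻³ / 13400 = 2.16×10^-7 m = 216.3 nm.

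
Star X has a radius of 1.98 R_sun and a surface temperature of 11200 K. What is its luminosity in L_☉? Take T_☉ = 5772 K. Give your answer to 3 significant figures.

55.6 L_☉

L/L_☉ = (R/R_☉)² (T/T_☉)⁴ = (1.98)² × (11200/5772)⁴
       = 3.920 × (1.940)⁴ = 3.920 × 14.18 = 55.58.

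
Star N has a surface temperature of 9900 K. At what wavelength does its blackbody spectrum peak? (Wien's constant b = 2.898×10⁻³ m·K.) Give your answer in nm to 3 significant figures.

λ_max = b/T = 2.898×10⁻³ / 9900 = 2.93×10^-7 m = 292.7 nm.

293 nm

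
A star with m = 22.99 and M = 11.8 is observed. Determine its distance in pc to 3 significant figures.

m − M = 5 log₁₀(d/10 pc)
22.99 − (11.8) = 11.19 = 5 log₁₀(d/10)
d = 10 × 10^(11.19/5) = 10 × 10^2.238 = 1730 pc.

1.73×10^3 pc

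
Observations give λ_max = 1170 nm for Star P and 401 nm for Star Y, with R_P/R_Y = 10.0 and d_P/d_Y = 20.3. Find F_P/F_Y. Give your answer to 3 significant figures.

Wien's law: T_P/T_Y = λ_Y/λ_P = 401/1170 = 0.3427.
L_P/L_Y = (R_P/R_Y)²(T_P/T_Y)⁴ = (10.0)²(0.3427)⁴ = 1.380.
F_P/F_Y = (L_P/L_Y)/(d_P/d_Y)² = 1.380/(20.3)² = 0.003348.

0.00335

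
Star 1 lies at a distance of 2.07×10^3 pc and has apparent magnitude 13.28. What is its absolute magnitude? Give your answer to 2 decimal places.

1.70

M = m − 5 log₁₀(d/10 pc) = 13.28 − 5 log₁₀(2.07×10^3/10)
  = 13.28 − 5 × 2.316 = 13.28 − 11.58 = 1.70.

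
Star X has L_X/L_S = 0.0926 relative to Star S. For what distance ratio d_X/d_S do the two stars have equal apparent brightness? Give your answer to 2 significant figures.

Equal flux requires L_X/d_X² = L_S/d_S², so d_X/d_S = √(L_X/L_S)
= √(0.0926) = 0.3043.

0.30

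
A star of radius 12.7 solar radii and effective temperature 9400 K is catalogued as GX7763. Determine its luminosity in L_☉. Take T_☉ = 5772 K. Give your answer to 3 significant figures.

L/L_☉ = (R/R_☉)² (T/T_☉)⁴ = (12.7)² × (9400/5772)⁴
       = 161.3 × (1.629)⁴ = 161.3 × 7.034 = 1135.

1.13×10^3 L_☉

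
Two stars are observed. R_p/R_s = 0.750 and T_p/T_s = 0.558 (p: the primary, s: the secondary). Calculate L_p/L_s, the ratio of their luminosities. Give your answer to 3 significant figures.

0.0545

From the Stefan–Boltzmann law, L ∝ R²T⁴, so
L_p/L_s = (R_p/R_s)² (T_p/T_s)⁴ = (0.750)² × (0.558)⁴ = 0.5625 × 0.09695 = 0.05453.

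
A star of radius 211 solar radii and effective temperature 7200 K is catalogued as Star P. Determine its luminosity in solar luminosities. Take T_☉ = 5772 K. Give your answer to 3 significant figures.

1.08×10^5 solar luminosities

L/L_☉ = (R/R_☉)² (T/T_☉)⁴ = (211)² × (7200/5772)⁴
       = 4.452×10^4 × (1.247)⁴ = 4.452×10^4 × 2.421 = 1.078×10^5.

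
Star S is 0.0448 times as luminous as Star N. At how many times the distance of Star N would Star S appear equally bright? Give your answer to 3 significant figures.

0.212

Equal flux requires L_S/d_S² = L_N/d_N², so d_S/d_N = √(L_S/L_N)
= √(0.0448) = 0.2117.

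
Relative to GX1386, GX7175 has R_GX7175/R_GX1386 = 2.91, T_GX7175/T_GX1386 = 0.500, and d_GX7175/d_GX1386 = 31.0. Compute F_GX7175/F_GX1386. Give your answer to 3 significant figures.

5.51×10^-4

L_GX7175/L_GX1386 = (R_GX7175/R_GX1386)²(T_GX7175/T_GX1386)⁴ = (2.91)² × (0.500)⁴ = 0.5293.
F_GX7175/F_GX1386 = (L_GX7175/L_GX1386)/(d_GX7175/d_GX1386)² = 0.5293 / (31.0)² = 5.507×10^-4.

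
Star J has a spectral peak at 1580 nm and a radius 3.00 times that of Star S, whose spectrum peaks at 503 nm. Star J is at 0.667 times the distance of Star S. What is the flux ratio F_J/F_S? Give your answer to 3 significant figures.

Wien's law: T_J/T_S = λ_S/λ_J = 503/1580 = 0.3184.
L_J/L_S = (R_J/R_S)²(T_J/T_S)⁴ = (3.00)²(0.3184)⁴ = 0.09245.
F_J/F_S = (L_J/L_S)/(d_J/d_S)² = 0.09245/(0.667)² = 0.2078.

0.208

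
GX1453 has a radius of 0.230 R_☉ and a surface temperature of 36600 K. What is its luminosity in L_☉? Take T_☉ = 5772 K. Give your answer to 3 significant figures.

85.5 L_☉

L/L_☉ = (R/R_☉)² (T/T_☉)⁴ = (0.230)² × (36600/5772)⁴
       = 0.05290 × (6.341)⁴ = 0.05290 × 1617 = 85.52.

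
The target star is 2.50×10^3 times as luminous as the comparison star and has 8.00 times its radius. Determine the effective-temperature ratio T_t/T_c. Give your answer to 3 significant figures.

L ∝ R²T⁴ gives T ∝ (L/R²)^(1/4), so
T_t/T_c = (2.50×10^3 / 8.00²)^(1/4) = (39.06)^(1/4) = 2.500.

2.50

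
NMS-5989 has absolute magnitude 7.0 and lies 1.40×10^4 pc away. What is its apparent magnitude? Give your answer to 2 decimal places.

m = M + 5 log₁₀(d/10 pc) = 7.0 + 5 log₁₀(1.40×10^4/10)
  = 7.0 + 5 × 3.146 = 7.0 + 15.73 = 22.73.

22.73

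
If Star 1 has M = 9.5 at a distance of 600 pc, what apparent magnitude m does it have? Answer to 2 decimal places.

m = M + 5 log₁₀(d/10 pc) = 9.5 + 5 log₁₀(600/10)
  = 9.5 + 5 × 1.778 = 9.5 + 8.89 = 18.39.

18.39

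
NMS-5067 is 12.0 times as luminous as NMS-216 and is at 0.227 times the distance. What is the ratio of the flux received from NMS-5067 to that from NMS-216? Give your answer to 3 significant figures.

233

F = L/(4πd²), so F_NMS-5067/F_NMS-216 = (L_NMS-5067/L_NMS-216) / (d_NMS-5067/d_NMS-216)²
= 12.0 / (0.227)² = 12.0 / 0.05153 = 232.9.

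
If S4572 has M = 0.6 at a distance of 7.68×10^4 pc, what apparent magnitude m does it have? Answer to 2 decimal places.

m = M + 5 log₁₀(d/10 pc) = 0.6 + 5 log₁₀(7.68×10^4/10)
  = 0.6 + 5 × 3.885 = 0.6 + 19.43 = 20.03.

20.03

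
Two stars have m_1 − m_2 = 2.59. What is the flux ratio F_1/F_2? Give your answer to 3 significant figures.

0.0920

F_1/F_2 = 10^(−(m_1 − m_2)/2.5) = 10^(-2.59/2.5) = 10^-1.036 = 0.09204.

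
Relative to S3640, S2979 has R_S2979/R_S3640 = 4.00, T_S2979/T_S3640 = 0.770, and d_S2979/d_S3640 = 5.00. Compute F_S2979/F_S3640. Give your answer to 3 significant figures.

0.225

L_S2979/L_S3640 = (R_S2979/R_S3640)²(T_S2979/T_S3640)⁴ = (4.00)² × (0.770)⁴ = 5.624.
F_S2979/F_S3640 = (L_S2979/L_S3640)/(d_S2979/d_S3640)² = 5.624 / (5.00)² = 0.2250.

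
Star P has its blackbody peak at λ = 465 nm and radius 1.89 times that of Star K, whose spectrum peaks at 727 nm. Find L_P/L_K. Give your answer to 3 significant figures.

21.3

Wien's law gives T ∝ 1/λ_max, so T_P/T_K = λ_K/λ_P = 727/465 = 1.563.
Then L ∝ R²T⁴ gives L_P/L_K = (1.89)² × (1.563)⁴ = 3.572 × 5.975 = 21.34.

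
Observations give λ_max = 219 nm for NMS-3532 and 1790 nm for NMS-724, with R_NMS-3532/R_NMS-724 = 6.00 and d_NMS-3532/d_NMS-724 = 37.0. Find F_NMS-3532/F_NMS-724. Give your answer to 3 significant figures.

Wien's law: T_NMS-3532/T_NMS-724 = λ_NMS-724/λ_NMS-3532 = 1790/219 = 8.174.
L_NMS-3532/L_NMS-724 = (R_NMS-3532/R_NMS-724)²(T_NMS-3532/T_NMS-724)⁴ = (6.00)²(8.174)⁴ = 1.607×10^5.
F_NMS-3532/F_NMS-724 = (L_NMS-3532/L_NMS-724)/(d_NMS-3532/d_NMS-724)² = 1.607×10^5/(37.0)² = 117.4.

117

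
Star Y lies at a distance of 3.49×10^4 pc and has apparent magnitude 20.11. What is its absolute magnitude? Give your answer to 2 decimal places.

M = m − 5 log₁₀(d/10 pc) = 20.11 − 5 log₁₀(3.49×10^4/10)
  = 20.11 − 5 × 3.543 = 20.11 − 17.71 = 2.40.

2.40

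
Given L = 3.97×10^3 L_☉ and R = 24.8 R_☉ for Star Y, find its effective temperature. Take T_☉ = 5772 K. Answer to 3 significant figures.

T/T_☉ = (L/L_☉)^(1/4) / (R/R_☉)^(1/2)
T = 5772 × (3.97×10^3)^(1/4) / √(24.8) = 5772 × 7.938 / 4.980 = 9200 K.

9.20×10^3 K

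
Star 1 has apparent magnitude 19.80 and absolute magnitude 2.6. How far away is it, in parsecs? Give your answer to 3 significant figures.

2.75×10^4 pc

m − M = 5 log₁₀(d/10 pc)
19.80 − (2.6) = 17.20 = 5 log₁₀(d/10)
d = 10 × 10^(17.20/5) = 10 × 10^3.440 = 2.754×10^4 pc.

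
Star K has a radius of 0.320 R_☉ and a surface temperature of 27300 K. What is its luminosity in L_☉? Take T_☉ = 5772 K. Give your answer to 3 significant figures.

L/L_☉ = (R/R_☉)² (T/T_☉)⁴ = (0.320)² × (27300/5772)⁴
       = 0.1024 × (4.730)⁴ = 0.1024 × 500.4 = 51.24.

51.2 L_☉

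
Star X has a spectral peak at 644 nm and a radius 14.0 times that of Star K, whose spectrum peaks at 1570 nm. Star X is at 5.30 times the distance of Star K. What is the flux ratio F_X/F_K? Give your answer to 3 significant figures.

Wien's law: T_X/T_K = λ_K/λ_X = 1570/644 = 2.438.
L_X/L_K = (R_X/R_K)²(T_X/T_K)⁴ = (14.0)²(2.438)⁴ = 6923.
F_X/F_K = (L_X/L_K)/(d_X/d_K)² = 6923/(5.30)² = 246.5.

246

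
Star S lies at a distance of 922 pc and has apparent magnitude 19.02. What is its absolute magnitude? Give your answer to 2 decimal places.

M = m − 5 log₁₀(d/10 pc) = 19.02 − 5 log₁₀(922/10)
  = 19.02 − 5 × 1.965 = 19.02 − 9.82 = 9.20.

9.20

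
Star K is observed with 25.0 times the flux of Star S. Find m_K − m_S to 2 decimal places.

m_K − m_S = −2.5 log₁₀(F_K/F_S) = −2.5 log₁₀(25.0) = −2.5 × (1.398) = -3.495.

-3.49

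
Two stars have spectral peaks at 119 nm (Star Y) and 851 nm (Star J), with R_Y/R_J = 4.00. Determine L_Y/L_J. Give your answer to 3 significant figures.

4.18×10^4

Wien's law gives T ∝ 1/λ_max, so T_Y/T_J = λ_J/λ_Y = 851/119 = 7.151.
Then L ∝ R²T⁴ gives L_Y/L_J = (4.00)² × (7.151)⁴ = 16.00 × 2615 = 4.185×10^4.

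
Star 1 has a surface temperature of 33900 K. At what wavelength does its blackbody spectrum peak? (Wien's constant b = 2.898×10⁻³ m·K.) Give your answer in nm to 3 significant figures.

λ_max = b/T = 2.898×10⁻³ / 33900 = 8.55×10^-8 m = 85.49 nm.

85.5 nm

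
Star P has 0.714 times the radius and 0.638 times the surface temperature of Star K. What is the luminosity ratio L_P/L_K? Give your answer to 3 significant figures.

0.0845

From the Stefan–Boltzmann law, L ∝ R²T⁴, so
L_P/L_K = (R_P/R_K)² (T_P/T_K)⁴ = (0.714)² × (0.638)⁴ = 0.5098 × 0.1657 = 0.08447.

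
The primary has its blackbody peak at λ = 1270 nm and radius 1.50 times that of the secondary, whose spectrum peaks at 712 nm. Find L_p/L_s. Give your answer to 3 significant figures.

Wien's law gives T ∝ 1/λ_max, so T_p/T_s = λ_s/λ_p = 712/1270 = 0.5606.
Then L ∝ R²T⁴ gives L_p/L_s = (1.50)² × (0.5606)⁴ = 2.250 × 0.09879 = 0.2223.

0.222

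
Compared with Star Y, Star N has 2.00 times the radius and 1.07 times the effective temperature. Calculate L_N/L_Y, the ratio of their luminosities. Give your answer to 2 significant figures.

5.2

From the Stefan–Boltzmann law, L ∝ R²T⁴, so
L_N/L_Y = (R_N/R_Y)² (T_N/T_Y)⁴ = (2.00)² × (1.07)⁴ = 4.000 × 1.311 = 5.243.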